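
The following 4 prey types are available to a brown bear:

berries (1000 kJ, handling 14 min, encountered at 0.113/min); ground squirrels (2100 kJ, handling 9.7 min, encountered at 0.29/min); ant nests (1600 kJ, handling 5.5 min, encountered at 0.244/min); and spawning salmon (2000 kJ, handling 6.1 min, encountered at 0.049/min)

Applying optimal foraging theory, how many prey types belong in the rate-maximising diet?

3

Rank by E/h (kJ/min): spawning salmon 328, ant nests 291, ground squirrels 216, berries 71.4. Include each in turn until the next type's E/h falls below the running intake rate.
Rate on top 1: 75.45. ant nests: 291 > 75.45 → include.
Rate on top 2: 184.9. ground squirrels: 216 > 184.9 → include.
Rate on top 3: 201.2. berries: 71.4 < 201.2 → exclude; stop.
Optimal diet: spawning salmon, ant nests, ground squirrels — 3 of 4 types.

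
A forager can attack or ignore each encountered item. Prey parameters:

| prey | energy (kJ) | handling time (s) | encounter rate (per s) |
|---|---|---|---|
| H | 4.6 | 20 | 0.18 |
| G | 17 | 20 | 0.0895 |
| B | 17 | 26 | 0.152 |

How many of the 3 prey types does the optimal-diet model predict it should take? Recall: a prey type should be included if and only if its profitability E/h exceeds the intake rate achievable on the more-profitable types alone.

Rank by E/h (kJ/s): G 0.85, B 0.654, H 0.23. Include each in turn until the next type's E/h falls below the running intake rate.
Rate on top 1: 0.5453. B: 0.654 > 0.5453 → include.
Rate on top 2: 0.6089. H: 0.23 < 0.6089 → exclude; stop.
Optimal diet: G, B — 2 of 3 types.

2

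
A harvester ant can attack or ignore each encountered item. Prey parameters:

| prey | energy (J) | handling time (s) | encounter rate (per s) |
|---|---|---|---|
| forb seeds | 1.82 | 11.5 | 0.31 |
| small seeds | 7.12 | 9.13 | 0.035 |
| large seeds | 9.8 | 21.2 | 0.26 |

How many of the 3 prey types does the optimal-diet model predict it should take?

Rank by E/h (J/s): small seeds 0.78, large seeds 0.462, forb seeds 0.158. Include each in turn until the next type's E/h falls below the running intake rate.
Rate on top 1: 0.1889. large seeds: 0.462 > 0.1889 → include.
Rate on top 2: 0.4095. forb seeds: 0.158 < 0.4095 → exclude; stop.
Optimal diet: small seeds, large seeds — 2 of 3 types.

2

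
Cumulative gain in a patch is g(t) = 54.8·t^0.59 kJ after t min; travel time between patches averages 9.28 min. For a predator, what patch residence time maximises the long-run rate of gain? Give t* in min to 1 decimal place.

By the marginal value theorem, leave when the instantaneous gain rate g'(t) equals the habitat-wide average g(t)/(T + t).
g'(t) = 0.59·54.8·t^-0.41. Setting 0.59·54.8·t^-0.41 = 54.8·t^0.59/(9.28+t) gives 0.59(9.28+t) = t, so 0.41·t = 0.59×9.28.
t* = 0.59×9.28/0.41 = 13.35 min.

13.4 min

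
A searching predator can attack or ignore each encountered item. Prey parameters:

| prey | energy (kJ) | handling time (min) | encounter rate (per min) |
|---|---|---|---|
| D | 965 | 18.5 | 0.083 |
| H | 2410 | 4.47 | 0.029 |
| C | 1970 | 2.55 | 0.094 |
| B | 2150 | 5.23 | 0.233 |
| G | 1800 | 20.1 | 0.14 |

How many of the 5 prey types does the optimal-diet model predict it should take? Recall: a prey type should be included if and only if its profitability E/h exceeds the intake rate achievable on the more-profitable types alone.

3

Rank by E/h (kJ/min): C 773, H 539, B 411, G 89.6, D 52.2. Include each in turn until the next type's E/h falls below the running intake rate.
Rate on top 1: 149.4. H: 539 > 149.4 → include.
Rate on top 2: 186.3. B: 411 > 186.3 → include.
Rate on top 3: 292.1. G: 89.6 < 292.1 → exclude; stop.
Optimal diet: C, H, B — 3 of 5 types.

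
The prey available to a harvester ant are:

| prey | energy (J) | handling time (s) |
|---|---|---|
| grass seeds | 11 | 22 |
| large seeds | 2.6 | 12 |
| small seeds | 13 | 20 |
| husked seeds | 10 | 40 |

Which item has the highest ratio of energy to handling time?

In descending order of E/h:
small seeds: 13/20 = 0.65 J/s
grass seeds: 11/22 = 0.5 J/s
husked seeds: 10/40 = 0.25 J/s
large seeds: 2.6/12 = 0.217 J/s

small seeds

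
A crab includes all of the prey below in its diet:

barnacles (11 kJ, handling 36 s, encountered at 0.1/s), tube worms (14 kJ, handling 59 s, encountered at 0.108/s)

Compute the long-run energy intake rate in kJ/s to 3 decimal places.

0.238 kJ/s

Energy encountered per unit search time: 0.1×11 + 0.108×14 = 2.612 kJ/s.
Handling time per unit search time: 0.1×36 + 0.108×59 = 9.972.
Rate = 2.612/(1 + 9.972) = 0.2381 kJ/s.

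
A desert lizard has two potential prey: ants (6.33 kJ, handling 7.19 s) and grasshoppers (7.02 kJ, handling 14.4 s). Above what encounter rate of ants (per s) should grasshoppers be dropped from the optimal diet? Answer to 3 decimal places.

At the threshold, the rate on ants alone equals the profitability of grasshoppers: λ·6.33/(1 + λ·7.19) = 7.02/14.4 = 0.4875.
Rearranging, λ(6.33 − 0.4875×7.19) = 0.4875, so λ = 0.4875/2.825 = 0.1726 per s.

0.173 per s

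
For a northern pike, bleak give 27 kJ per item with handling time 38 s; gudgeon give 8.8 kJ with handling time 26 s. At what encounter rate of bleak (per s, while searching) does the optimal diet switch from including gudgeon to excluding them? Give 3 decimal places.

Drop gudgeon once their profitability E₂/h₂ falls below the rate achievable on bleak alone: E₂/h₂ = λE₁/(1 + λh₁).
Solve for λ: λE₁h₂ = E₂(1 + λh₁) → λ(E₁h₂ − E₂h₁) = E₂ → λ = E₂/(E₁h₂ − E₂h₁).
λ = 8.8/(27×26 − 8.8×38) = 8.8/367.6 = 0.02394 per s.

0.024 per s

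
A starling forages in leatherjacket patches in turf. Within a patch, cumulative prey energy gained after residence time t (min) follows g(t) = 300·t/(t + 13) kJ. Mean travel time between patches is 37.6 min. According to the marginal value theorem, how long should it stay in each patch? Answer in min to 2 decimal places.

22.11 min

Maximise g(t)/(T+t): set derivative to zero → g'(t)(T+t) = g(t).
g'(t) = 300·13/(t + 13)². Setting 300·13/(t+13)² = 300t/[(t+13)(37.6+t)] gives 13(37.6+t) = t(t+13), so t² = 13×37.6 = 488.8.
t* = √488.8 = 22.11 min.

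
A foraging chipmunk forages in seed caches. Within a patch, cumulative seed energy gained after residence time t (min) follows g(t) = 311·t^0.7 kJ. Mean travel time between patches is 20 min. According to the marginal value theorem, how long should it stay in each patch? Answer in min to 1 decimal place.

By the marginal value theorem, leave when the instantaneous gain rate g'(t) equals the habitat-wide average g(t)/(T + t).
g'(t) = 0.7·311·t^-0.3. Setting 0.7·311·t^-0.3 = 311·t^0.7/(20+t) gives 0.7(20+t) = t, so 0.30·t = 0.7×20.
t* = 0.7×20/0.30 = 46.67 min.

46.7 min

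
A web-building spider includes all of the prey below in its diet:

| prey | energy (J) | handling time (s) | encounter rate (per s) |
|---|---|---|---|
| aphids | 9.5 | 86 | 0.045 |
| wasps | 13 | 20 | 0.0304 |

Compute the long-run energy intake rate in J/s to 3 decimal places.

0.150 J/s

R = Σλ_iE_i / (1 + Σλ_ih_i)
Numerator: 0.045×9.5 + 0.0304×13 = 0.8227
Denominator: 1 + 0.045×86 + 0.0304×20 = 5.478
R = 0.8227/5.478 = 0.1502 J/s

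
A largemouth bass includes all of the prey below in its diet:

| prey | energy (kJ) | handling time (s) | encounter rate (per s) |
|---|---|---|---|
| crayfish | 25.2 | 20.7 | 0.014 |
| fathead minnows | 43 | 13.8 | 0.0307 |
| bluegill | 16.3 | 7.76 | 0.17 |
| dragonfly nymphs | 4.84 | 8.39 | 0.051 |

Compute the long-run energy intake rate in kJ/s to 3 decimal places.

Energy encountered per unit search time: 0.014×25.2 + 0.0307×43 + 0.17×16.3 + 0.051×4.84 = 4.691 kJ/s.
Handling time per unit search time: 0.014×20.7 + 0.0307×13.8 + 0.17×7.76 + 0.051×8.39 = 2.461.
Rate = 4.691/(1 + 2.461) = 1.355 kJ/s.

1.355 kJ/s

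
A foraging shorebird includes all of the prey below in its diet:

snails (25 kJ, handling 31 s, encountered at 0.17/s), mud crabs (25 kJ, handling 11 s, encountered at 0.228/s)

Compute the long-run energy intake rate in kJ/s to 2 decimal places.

R = Σλ_iE_i / (1 + Σλ_ih_i)
Numerator: 0.17×25 + 0.228×25 = 9.95
Denominator: 1 + 0.17×31 + 0.228×11 = 8.778
R = 9.95/8.778 = 1.134 kJ/s

1.13 kJ/s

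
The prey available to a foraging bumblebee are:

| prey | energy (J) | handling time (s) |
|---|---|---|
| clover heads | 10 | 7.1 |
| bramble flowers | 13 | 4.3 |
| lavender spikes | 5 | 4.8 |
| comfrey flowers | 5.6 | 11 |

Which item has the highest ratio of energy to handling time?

bramble flowers

In descending order of E/h:
bramble flowers: 13/4.3 = 3.02 J/s
clover heads: 10/7.1 = 1.41 J/s
lavender spikes: 5/4.8 = 1.04 J/s
comfrey flowers: 5.6/11 = 0.509 J/s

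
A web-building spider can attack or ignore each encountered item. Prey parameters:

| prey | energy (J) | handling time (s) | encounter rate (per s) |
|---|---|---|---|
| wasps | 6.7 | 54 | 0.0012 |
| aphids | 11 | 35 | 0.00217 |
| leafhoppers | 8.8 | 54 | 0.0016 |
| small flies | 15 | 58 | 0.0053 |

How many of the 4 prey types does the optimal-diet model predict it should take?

4

Profitabilities (E/h, J/s): aphids 0.314, small flies 0.259, leafhoppers 0.163, wasps 0.124. Add prey in this order while the next type's profitability exceeds the intake rate on those already taken.
Rate on top 1: 0.02219. small flies: 0.259 > 0.02219 → include.
Rate on top 2: 0.07472. leafhoppers: 0.163 > 0.07472 → include.
Rate on top 3: 0.07991. wasps: 0.124 > 0.07991 → include.
Optimal diet: aphids, small flies, leafhoppers, wasps — 4 of 4 types.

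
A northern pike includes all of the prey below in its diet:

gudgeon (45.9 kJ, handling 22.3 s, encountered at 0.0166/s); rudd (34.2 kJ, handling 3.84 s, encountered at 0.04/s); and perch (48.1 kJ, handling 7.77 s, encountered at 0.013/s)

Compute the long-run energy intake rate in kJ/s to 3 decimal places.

1.696 kJ/s

R = Σλ_iE_i / (1 + Σλ_ih_i)
Numerator: 0.0166×45.9 + 0.04×34.2 + 0.013×48.1 = 2.755
Denominator: 1 + 0.0166×22.3 + 0.04×3.84 + 0.013×7.77 = 1.625
R = 2.755/1.625 = 1.696 kJ/s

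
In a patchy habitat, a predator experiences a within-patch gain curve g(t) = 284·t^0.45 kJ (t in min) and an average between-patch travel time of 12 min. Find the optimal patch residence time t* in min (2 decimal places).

9.82 min

Optimal t* satisfies g'(t*) = g(t*)/(T + t*).
g'(t) = 0.45·284·t^-0.55. Setting 0.45·284·t^-0.55 = 284·t^0.45/(12+t) gives 0.45(12+t) = t, so 0.55·t = 0.45×12.
t* = 0.45×12/0.55 = 9.818 min.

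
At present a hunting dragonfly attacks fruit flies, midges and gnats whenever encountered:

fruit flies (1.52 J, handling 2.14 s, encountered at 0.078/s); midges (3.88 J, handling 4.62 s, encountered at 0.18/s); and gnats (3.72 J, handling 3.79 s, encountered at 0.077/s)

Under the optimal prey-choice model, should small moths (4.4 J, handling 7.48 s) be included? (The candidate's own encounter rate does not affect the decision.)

On fruit flies, midges and gnats alone, R = ΣλE/(1+Σλh) = 1.103/2.29 = 0.4818 J/s.
small moths: E/h = 4.4/7.48 = 0.5882 J/s.
Since 0.5882 > R, including small moths increases the long-run rate.

Yes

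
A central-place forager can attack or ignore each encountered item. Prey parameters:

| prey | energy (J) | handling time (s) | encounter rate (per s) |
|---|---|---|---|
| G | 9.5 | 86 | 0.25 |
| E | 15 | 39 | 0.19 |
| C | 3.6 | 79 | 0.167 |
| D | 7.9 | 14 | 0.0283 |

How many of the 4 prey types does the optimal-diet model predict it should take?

Rank by E/h (J/s): D 0.564, E 0.385, G 0.11, C 0.0456. Include each in turn until the next type's E/h falls below the running intake rate.
Rate on top 1: 0.1601. E: 0.385 > 0.1601 → include.
Rate on top 2: 0.349. G: 0.11 < 0.349 → exclude; stop.
Optimal diet: D, E — 2 of 4 types.

2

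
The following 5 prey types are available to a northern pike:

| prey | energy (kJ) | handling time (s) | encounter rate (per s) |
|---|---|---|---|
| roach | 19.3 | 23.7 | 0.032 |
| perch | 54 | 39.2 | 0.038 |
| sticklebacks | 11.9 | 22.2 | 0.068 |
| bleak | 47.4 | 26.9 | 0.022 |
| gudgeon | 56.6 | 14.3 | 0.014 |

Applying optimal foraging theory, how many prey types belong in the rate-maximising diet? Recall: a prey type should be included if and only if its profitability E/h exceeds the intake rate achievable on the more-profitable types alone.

3

Rank by E/h (kJ/s): gudgeon 3.96, bleak 1.76, perch 1.38, roach 0.814, sticklebacks 0.536. Include each in turn until the next type's E/h falls below the running intake rate.
Rate on top 1: 0.6602. bleak: 1.76 > 0.6602 → include.
Rate on top 2: 1.024. perch: 1.38 > 1.024 → include.
Rate on top 3: 1.185. roach: 0.814 < 1.185 → exclude; stop.
Optimal diet: gudgeon, bleak, perch — 3 of 5 types.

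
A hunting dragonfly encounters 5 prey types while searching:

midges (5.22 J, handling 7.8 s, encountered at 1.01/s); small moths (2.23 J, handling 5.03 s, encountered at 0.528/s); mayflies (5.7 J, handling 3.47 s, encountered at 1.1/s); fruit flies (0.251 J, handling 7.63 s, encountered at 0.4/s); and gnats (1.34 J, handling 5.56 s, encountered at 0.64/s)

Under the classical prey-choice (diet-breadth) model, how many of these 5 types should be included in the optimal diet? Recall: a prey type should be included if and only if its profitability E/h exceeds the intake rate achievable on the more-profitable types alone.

1

Profitabilities (E/h, J/s): mayflies 1.64, midges 0.669, small moths 0.443, gnats 0.241, fruit flies 0.0329. Add prey in this order while the next type's profitability exceeds the intake rate on those already taken.
Rate on top 1: 1.302. midges: 0.669 < 1.302 → exclude; stop.
Optimal diet: mayflies — 1 of 5 types.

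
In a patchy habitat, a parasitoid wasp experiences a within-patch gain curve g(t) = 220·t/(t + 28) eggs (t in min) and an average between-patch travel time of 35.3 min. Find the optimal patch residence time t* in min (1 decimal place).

Maximise g(t)/(T+t): set derivative to zero → g'(t)(T+t) = g(t).
g'(t) = 220·28/(t + 28)². Setting 220·28/(t+28)² = 220t/[(t+28)(35.3+t)] gives 28(35.3+t) = t(t+28), so t² = 28×35.3 = 988.4.
t* = √988.4 = 31.44 min.

31.4 min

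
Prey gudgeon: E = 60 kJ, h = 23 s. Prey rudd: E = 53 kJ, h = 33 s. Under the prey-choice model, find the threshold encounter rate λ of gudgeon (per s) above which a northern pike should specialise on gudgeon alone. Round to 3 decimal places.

0.070 per s

Drop rudd once their profitability E₂/h₂ falls below the rate achievable on gudgeon alone: E₂/h₂ = λE₁/(1 + λh₁).
Solve for λ: λE₁h₂ = E₂(1 + λh₁) → λ(E₁h₂ − E₂h₁) = E₂ → λ = E₂/(E₁h₂ − E₂h₁).
λ = 53/(60×33 − 53×23) = 53/761 = 0.06965 per s.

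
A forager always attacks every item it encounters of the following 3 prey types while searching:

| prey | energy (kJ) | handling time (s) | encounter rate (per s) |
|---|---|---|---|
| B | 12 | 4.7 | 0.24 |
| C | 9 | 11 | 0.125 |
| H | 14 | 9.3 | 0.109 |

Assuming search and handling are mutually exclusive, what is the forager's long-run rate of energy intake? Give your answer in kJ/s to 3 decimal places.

1.225 kJ/s

R = Σλ_iE_i / (1 + Σλ_ih_i)
Numerator: 0.24×12 + 0.125×9 + 0.109×14 = 5.531
Denominator: 1 + 0.24×4.7 + 0.125×11 + 0.109×9.3 = 4.517
R = 5.531/4.517 = 1.225 kJ/s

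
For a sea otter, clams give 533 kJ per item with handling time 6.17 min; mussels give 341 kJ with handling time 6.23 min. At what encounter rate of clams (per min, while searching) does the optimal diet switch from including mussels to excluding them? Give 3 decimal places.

0.280 per min

Drop mussels once their profitability E₂/h₂ falls below the rate achievable on clams alone: E₂/h₂ = λE₁/(1 + λh₁).
Solve for λ: λE₁h₂ = E₂(1 + λh₁) → λ(E₁h₂ − E₂h₁) = E₂ → λ = E₂/(E₁h₂ − E₂h₁).
λ = 341/(533×6.23 − 341×6.17) = 341/1217 = 0.2803 per min.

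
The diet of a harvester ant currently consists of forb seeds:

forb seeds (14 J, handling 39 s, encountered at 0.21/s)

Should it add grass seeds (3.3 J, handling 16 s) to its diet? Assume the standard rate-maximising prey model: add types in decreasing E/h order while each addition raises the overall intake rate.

No

On forb seeds alone, R = ΣλE/(1+Σλh) = 2.94/9.19 = 0.3199 J/s.
Profitability of grass seeds: 3.3/16 = 0.2062 J/s.
Since 0.2062 < R, time spent handling grass seeds is better spent searching.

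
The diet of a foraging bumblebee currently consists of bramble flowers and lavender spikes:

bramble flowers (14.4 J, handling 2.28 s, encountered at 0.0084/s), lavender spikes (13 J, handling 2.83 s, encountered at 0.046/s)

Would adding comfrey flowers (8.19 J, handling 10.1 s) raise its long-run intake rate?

Yes

On bramble flowers and lavender spikes alone, R = ΣλE/(1+Σλh) = 0.719/1.149 = 0.6255 J/s.
Profitability of comfrey flowers: 8.19/10.1 = 0.8109 J/s.
Since 0.8109 > R, including comfrey flowers increases the long-run rate.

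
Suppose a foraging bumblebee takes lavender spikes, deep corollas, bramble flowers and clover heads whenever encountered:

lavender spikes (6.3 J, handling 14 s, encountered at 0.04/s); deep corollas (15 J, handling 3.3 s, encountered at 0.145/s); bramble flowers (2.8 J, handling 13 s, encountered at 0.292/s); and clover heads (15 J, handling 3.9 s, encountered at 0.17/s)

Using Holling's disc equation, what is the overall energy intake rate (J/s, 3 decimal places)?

0.892 J/s

R = Σλ_iE_i / (1 + Σλ_ih_i)
Numerator: 0.04×6.3 + 0.145×15 + 0.292×2.8 + 0.17×15 = 5.795
Denominator: 1 + 0.04×14 + 0.145×3.3 + 0.292×13 + 0.17×3.9 = 6.497
R = 5.795/6.497 = 0.8918 J/s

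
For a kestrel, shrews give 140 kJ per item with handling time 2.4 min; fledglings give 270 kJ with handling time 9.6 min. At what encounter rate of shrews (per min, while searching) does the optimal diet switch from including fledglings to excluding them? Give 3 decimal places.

0.388 per min

Drop fledglings once their profitability E₂/h₂ falls below the rate achievable on shrews alone: E₂/h₂ = λE₁/(1 + λh₁).
Solve for λ: λE₁h₂ = E₂(1 + λh₁) → λ(E₁h₂ − E₂h₁) = E₂ → λ = E₂/(E₁h₂ − E₂h₁).
λ = 270/(140×9.6 − 270×2.4) = 270/696 = 0.3879 per min.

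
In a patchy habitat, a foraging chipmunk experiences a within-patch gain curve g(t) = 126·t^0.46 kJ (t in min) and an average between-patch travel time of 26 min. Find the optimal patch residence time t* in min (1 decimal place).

Optimal t* satisfies g'(t*) = g(t*)/(T + t*).
g'(t) = 0.46·126·t^-0.54. Setting 0.46·126·t^-0.54 = 126·t^0.46/(26+t) gives 0.46(26+t) = t, so 0.54·t = 0.46×26.
t* = 0.46×26/0.54 = 22.15 min.

22.1 min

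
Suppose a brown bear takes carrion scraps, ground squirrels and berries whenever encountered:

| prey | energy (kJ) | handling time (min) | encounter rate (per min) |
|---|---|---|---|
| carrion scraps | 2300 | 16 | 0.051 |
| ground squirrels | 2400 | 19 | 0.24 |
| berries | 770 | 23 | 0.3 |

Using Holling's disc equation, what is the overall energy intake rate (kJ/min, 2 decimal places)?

69.62 kJ/min

R = Σλ_iE_i / (1 + Σλ_ih_i)
Numerator: 0.051×2300 + 0.24×2400 + 0.3×770 = 924.3
Denominator: 1 + 0.051×16 + 0.24×19 + 0.3×23 = 13.28
R = 924.3/13.28 = 69.62 kJ/min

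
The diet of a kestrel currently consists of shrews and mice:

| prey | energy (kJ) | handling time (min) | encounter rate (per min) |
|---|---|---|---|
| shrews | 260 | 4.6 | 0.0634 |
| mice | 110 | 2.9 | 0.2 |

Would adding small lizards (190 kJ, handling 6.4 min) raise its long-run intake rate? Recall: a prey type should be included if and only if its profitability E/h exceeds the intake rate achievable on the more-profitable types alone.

Intake rate on the current diet: R = (0.0634×260 + 0.2×110) / (1 + 0.0634×4.6 + 0.2×2.9) = 38.48/1.872 = 20.56 kJ/min.
Profitability of small lizards: 190/6.4 = 29.69 kJ/min.
29.69 > 20.56, so adding small lizards raises the average — include it.

Yes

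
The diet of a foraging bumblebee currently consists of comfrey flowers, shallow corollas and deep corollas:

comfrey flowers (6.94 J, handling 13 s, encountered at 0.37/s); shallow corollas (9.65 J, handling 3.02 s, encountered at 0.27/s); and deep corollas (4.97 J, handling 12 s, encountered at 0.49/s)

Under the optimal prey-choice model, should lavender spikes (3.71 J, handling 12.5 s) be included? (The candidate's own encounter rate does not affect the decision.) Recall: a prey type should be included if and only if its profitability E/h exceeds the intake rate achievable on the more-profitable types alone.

On comfrey flowers, shallow corollas and deep corollas alone, R = ΣλE/(1+Σλh) = 7.609/12.51 = 0.6084 J/s.
lavender spikes: E/h = 3.71/12.5 = 0.2968 J/s.
0.2968 < 0.6084, so adding lavender spikes would lower the average — exclude it.

No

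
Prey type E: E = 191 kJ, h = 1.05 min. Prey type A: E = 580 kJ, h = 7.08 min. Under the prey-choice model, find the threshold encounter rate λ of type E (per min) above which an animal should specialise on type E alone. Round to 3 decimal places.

0.780 per min

At the threshold, the rate on type E alone equals the profitability of type A: λ·191/(1 + λ·1.05) = 580/7.08 = 81.92.
Rearranging, λ(191 − 81.92×1.05) = 81.92, so λ = 81.92/105 = 0.7803 per min.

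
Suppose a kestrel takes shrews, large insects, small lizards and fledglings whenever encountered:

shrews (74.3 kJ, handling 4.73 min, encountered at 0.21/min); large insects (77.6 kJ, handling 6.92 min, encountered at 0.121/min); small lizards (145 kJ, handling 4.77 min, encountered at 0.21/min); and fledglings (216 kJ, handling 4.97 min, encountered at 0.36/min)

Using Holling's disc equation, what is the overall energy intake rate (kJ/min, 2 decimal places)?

23.70 kJ/min

R = (0.21×74.3 + 0.121×77.6 + 0.21×145 + 0.36×216) / (1 + 0.21×4.73 + 0.121×6.92 + 0.21×4.77 + 0.36×4.97) = 133.2/5.622 = 23.7 kJ/min.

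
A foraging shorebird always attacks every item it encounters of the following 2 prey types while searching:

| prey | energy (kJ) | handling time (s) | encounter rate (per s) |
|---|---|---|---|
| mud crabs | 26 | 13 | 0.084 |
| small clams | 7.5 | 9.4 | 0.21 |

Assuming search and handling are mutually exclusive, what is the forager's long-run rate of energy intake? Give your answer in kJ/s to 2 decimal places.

0.92 kJ/s

R = Σλ_iE_i / (1 + Σλ_ih_i)
Numerator: 0.084×26 + 0.21×7.5 = 3.759
Denominator: 1 + 0.084×13 + 0.21×9.4 = 4.066
R = 3.759/4.066 = 0.9245 kJ/s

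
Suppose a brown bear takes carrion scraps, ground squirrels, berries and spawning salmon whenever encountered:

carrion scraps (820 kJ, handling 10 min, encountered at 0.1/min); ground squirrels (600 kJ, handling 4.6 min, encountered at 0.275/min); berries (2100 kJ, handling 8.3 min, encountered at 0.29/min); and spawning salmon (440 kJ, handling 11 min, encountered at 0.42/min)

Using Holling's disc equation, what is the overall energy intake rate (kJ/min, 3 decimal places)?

101.127 kJ/min

Energy encountered per unit search time: 0.1×820 + 0.275×600 + 0.29×2100 + 0.42×440 = 1041 kJ/min.
Handling time per unit search time: 0.1×10 + 0.275×4.6 + 0.29×8.3 + 0.42×11 = 9.292.
Rate = 1041/(1 + 9.292) = 101.1 kJ/min.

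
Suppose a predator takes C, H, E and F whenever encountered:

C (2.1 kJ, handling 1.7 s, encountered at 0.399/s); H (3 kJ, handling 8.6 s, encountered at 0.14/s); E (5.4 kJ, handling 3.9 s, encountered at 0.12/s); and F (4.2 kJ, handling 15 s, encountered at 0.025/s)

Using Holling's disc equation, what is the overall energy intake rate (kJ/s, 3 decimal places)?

0.540 kJ/s

R = Σλ_iE_i / (1 + Σλ_ih_i)
Numerator: 0.399×2.1 + 0.14×3 + 0.12×5.4 + 0.025×4.2 = 2.011
Denominator: 1 + 0.399×1.7 + 0.14×8.6 + 0.12×3.9 + 0.025×15 = 3.725
R = 2.011/3.725 = 0.5398 kJ/s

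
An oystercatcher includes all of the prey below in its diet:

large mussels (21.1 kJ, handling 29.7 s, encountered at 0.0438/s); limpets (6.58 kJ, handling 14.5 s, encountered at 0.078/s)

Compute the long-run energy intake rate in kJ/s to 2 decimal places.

R = Σλ_iE_i / (1 + Σλ_ih_i)
Numerator: 0.0438×21.1 + 0.078×6.58 = 1.437
Denominator: 1 + 0.0438×29.7 + 0.078×14.5 = 3.432
R = 1.437/3.432 = 0.4188 kJ/s

0.42 kJ/s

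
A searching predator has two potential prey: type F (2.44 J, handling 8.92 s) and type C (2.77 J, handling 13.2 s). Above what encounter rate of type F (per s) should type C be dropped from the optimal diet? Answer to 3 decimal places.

Drop type C once their profitability E₂/h₂ falls below the rate achievable on type F alone: E₂/h₂ = λE₁/(1 + λh₁).
Solve for λ: λE₁h₂ = E₂(1 + λh₁) → λ(E₁h₂ − E₂h₁) = E₂ → λ = E₂/(E₁h₂ − E₂h₁).
λ = 2.77/(2.44×13.2 − 2.77×8.92) = 2.77/7.5 = 0.3694 per s.

0.369 per s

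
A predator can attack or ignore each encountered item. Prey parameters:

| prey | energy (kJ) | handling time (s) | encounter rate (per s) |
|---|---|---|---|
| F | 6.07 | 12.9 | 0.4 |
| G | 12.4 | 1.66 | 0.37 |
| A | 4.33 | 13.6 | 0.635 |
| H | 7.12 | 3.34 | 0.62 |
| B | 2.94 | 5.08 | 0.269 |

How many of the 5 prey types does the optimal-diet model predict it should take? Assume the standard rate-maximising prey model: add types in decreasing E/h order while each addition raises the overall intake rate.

1

Profitabilities (E/h, kJ/s): G 7.47, H 2.13, B 0.579, F 0.471, A 0.318. Add prey in this order while the next type's profitability exceeds the intake rate on those already taken.
Rate on top 1: 2.842. H: 2.13 < 2.842 → exclude; stop.
Optimal diet: G — 1 of 5 types.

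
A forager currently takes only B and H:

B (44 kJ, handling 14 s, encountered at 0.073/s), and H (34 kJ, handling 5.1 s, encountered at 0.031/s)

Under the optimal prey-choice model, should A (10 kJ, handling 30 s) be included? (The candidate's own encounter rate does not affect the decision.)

No

Current rate: (0.073×44 + 0.031×34)/(1 + 0.073×14 + 0.031×5.1) = 1.957 kJ/s.
A: E/h = 10/30 = 0.3333 kJ/s.
Since 0.3333 < R, time spent handling A is better spent searching.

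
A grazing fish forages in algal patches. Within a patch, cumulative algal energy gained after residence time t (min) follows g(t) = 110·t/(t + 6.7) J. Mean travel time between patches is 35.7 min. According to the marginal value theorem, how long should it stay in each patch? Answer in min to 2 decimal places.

Optimal t* satisfies g'(t*) = g(t*)/(T + t*).
g'(t) = 110·6.7/(t + 6.7)². Setting 110·6.7/(t+6.7)² = 110t/[(t+6.7)(35.7+t)] gives 6.7(35.7+t) = t(t+6.7), so t² = 6.7×35.7 = 239.2.
t* = √239.2 = 15.47 min.

15.47 min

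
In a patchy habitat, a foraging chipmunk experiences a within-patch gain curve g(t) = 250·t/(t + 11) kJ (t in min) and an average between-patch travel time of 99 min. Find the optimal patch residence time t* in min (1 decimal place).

Optimal t* satisfies g'(t*) = g(t*)/(T + t*).
g'(t) = 250·11/(t + 11)². Setting 250·11/(t+11)² = 250t/[(t+11)(99+t)] gives 11(99+t) = t(t+11), so t² = 11×99 = 1089.
t* = √1089 = 33 min.

33.0 min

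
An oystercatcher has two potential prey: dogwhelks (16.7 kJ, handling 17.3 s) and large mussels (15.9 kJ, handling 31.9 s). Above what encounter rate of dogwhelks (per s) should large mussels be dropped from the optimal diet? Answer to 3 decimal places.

Drop large mussels once their profitability E₂/h₂ falls below the rate achievable on dogwhelks alone: E₂/h₂ = λE₁/(1 + λh₁).
Solve for λ: λE₁h₂ = E₂(1 + λh₁) → λ(E₁h₂ − E₂h₁) = E₂ → λ = E₂/(E₁h₂ − E₂h₁).
λ = 15.9/(16.7×31.9 − 15.9×17.3) = 15.9/257.7 = 0.06171 per s.

0.062 per s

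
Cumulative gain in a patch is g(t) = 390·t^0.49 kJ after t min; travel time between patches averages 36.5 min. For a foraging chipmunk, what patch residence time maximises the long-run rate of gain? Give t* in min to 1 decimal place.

35.1 min

By the marginal value theorem, leave when the instantaneous gain rate g'(t) equals the habitat-wide average g(t)/(T + t).
g'(t) = 0.49·390·t^-0.51. Setting 0.49·390·t^-0.51 = 390·t^0.49/(36.5+t) gives 0.49(36.5+t) = t, so 0.51·t = 0.49×36.5.
t* = 0.49×36.5/0.51 = 35.07 min.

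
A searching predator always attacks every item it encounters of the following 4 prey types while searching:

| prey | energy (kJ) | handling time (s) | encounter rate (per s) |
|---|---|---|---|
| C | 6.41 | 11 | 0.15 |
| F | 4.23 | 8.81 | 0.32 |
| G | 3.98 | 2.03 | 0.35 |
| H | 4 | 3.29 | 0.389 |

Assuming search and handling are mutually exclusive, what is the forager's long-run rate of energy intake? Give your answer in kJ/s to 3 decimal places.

0.706 kJ/s

R = Σλ_iE_i / (1 + Σλ_ih_i)
Numerator: 0.15×6.41 + 0.32×4.23 + 0.35×3.98 + 0.389×4 = 5.264
Denominator: 1 + 0.15×11 + 0.32×8.81 + 0.35×2.03 + 0.389×3.29 = 7.46
R = 5.264/7.46 = 0.7057 kJ/s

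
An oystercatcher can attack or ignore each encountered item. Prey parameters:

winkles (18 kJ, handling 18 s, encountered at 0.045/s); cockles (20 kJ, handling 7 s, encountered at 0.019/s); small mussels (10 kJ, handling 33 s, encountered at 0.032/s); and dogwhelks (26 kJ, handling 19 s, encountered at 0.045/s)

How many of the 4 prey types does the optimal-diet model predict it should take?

Rank by E/h (kJ/s): cockles 2.86, dogwhelks 1.37, winkles 1, small mussels 0.303. Include each in turn until the next type's E/h falls below the running intake rate.
Rate on top 1: 0.3354. dogwhelks: 1.37 > 0.3354 → include.
Rate on top 2: 0.7797. winkles: 1 > 0.7797 → include.
Rate on top 3: 0.8435. small mussels: 0.303 < 0.8435 → exclude; stop.
Optimal diet: cockles, dogwhelks, winkles — 3 of 4 types.

3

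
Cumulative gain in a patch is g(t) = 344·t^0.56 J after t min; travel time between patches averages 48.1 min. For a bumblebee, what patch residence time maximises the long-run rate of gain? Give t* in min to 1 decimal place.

Optimal t* satisfies g'(t*) = g(t*)/(T + t*).
g'(t) = 0.56·344·t^-0.44. Setting 0.56·344·t^-0.44 = 344·t^0.56/(48.1+t) gives 0.56(48.1+t) = t, so 0.44·t = 0.56×48.1.
t* = 0.56×48.1/0.44 = 61.22 min.

61.2 min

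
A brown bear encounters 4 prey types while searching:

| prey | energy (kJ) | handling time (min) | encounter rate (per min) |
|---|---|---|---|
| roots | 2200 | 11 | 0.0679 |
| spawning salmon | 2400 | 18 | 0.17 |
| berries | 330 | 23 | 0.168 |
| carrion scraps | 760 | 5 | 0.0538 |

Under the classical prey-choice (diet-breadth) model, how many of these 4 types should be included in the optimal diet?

3

Profitabilities (E/h, kJ/min): roots 200, carrion scraps 152, spawning salmon 133, berries 14.3. Add prey in this order while the next type's profitability exceeds the intake rate on those already taken.
Rate on top 1: 85.51. carrion scraps: 152 > 85.51 → include.
Rate on top 2: 94.38. spawning salmon: 133 > 94.38 → include.
Rate on top 3: 117.9. berries: 14.3 < 117.9 → exclude; stop.
Optimal diet: roots, carrion scraps, spawning salmon — 3 of 4 types.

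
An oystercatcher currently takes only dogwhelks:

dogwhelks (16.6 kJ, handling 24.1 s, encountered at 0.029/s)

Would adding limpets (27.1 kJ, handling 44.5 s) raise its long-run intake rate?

Intake rate on the current diet: R = (0.029×16.6) / (1 + 0.029×24.1) = 0.4814/1.699 = 0.2834 kJ/s.
limpets: E/h = 27.1/44.5 = 0.609 kJ/s.
Since 0.609 > R, including limpets increases the long-run rate.

Yes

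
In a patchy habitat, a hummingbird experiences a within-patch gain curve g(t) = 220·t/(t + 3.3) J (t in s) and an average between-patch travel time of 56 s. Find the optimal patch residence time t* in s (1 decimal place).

13.6 s

Optimal t* satisfies g'(t*) = g(t*)/(T + t*).
g'(t) = 220·3.3/(t + 3.3)². Setting 220·3.3/(t+3.3)² = 220t/[(t+3.3)(56+t)] gives 3.3(56+t) = t(t+3.3), so t² = 3.3×56 = 184.8.
t* = √184.8 = 13.59 s.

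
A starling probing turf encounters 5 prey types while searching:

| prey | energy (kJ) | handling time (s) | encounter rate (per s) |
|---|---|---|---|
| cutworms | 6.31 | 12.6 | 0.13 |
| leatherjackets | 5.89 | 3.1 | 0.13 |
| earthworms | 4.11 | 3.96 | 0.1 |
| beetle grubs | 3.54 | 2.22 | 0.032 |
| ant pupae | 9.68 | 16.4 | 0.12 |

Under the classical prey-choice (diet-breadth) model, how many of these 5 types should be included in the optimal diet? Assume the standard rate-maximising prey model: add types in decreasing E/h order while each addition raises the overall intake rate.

E/h in descending order: leatherjackets 1.9, beetle grubs 1.59, earthworms 1.04, ant pupae 0.59, cutworms 0.501 kJ/s. The optimal diet is the largest prefix of this list for which every included type satisfies E_i/h_i > R on the types above it.
Rate on top 1: 0.5458. beetle grubs: 1.59 > 0.5458 → include.
Rate on top 2: 0.5963. earthworms: 1.04 > 0.5963 → include.
Rate on top 3: 0.6898. ant pupae: 0.59 < 0.6898 → exclude; stop.
Optimal diet: leatherjackets, beetle grubs, earthworms — 3 of 5 types.

3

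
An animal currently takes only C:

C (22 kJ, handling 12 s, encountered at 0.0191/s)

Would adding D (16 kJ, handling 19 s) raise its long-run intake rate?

On C alone, R = ΣλE/(1+Σλh) = 0.4202/1.229 = 0.3418 kJ/s.
Profitability of D: 16/19 = 0.8421 kJ/s.
0.8421 > 0.3418, so adding D raises the average — include it.

Yes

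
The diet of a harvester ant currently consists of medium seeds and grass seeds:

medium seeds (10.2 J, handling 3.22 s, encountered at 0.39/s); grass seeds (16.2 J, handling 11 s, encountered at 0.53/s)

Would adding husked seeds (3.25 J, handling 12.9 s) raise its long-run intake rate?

No

Current rate: (0.39×10.2 + 0.53×16.2)/(1 + 0.39×3.22 + 0.53×11) = 1.554 J/s.
husked seeds: E/h = 3.25/12.9 = 0.2519 J/s.
Since 0.2519 < R, time spent handling husked seeds is better spent searching.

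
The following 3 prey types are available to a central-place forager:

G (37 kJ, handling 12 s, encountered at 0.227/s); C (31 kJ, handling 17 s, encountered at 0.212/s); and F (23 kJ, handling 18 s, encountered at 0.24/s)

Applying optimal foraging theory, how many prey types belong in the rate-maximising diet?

1

Rank by E/h (kJ/s): G 3.08, C 1.82, F 1.28. Include each in turn until the next type's E/h falls below the running intake rate.
Rate on top 1: 2.255. C: 1.82 < 2.255 → exclude; stop.
Optimal diet: G — 1 of 3 types.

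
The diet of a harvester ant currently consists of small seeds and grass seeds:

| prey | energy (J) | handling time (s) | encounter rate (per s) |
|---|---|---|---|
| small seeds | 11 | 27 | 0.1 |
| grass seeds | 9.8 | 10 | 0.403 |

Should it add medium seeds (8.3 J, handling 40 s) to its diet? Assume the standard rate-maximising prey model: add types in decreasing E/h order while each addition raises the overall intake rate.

Intake rate on the current diet: R = (0.1×11 + 0.403×9.8) / (1 + 0.1×27 + 0.403×10) = 5.049/7.73 = 0.6532 J/s.
medium seeds: E/h = 8.3/40 = 0.2075 J/s.
0.2075 < 0.6532, so adding medium seeds would lower the average — exclude it.

No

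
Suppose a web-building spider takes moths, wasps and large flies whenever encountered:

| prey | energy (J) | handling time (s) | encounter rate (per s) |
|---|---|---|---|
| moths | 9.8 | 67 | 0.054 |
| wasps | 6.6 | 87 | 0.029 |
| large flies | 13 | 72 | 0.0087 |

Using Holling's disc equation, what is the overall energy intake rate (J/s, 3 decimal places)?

R = (0.054×9.8 + 0.029×6.6 + 0.0087×13) / (1 + 0.054×67 + 0.029×87 + 0.0087×72) = 0.8337/7.767 = 0.1073 J/s.

0.107 J/s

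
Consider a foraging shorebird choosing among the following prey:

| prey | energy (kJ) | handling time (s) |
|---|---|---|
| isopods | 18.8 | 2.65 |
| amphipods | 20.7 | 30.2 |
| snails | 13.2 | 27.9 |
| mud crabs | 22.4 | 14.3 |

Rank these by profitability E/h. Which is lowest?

In descending order of E/h:
isopods: 18.8/2.65 = 7.09 kJ/s
mud crabs: 22.4/14.3 = 1.57 kJ/s
amphipods: 20.7/30.2 = 0.685 kJ/s
snails: 13.2/27.9 = 0.473 kJ/s

snails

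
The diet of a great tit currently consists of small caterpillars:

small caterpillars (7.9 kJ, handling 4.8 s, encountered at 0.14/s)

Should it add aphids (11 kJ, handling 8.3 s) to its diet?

Yes

On small caterpillars alone, R = ΣλE/(1+Σλh) = 1.106/1.672 = 0.6615 kJ/s.
aphids: E/h = 11/8.3 = 1.325 kJ/s.
1.325 > 0.6615, so adding aphids raises the average — include it.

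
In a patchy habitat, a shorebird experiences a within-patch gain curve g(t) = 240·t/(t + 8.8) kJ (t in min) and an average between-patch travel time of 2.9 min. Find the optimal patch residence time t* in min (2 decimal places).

5.05 min

Maximise g(t)/(T+t): set derivative to zero → g'(t)(T+t) = g(t).
g'(t) = 240·8.8/(t + 8.8)². Setting 240·8.8/(t+8.8)² = 240t/[(t+8.8)(2.9+t)] gives 8.8(2.9+t) = t(t+8.8), so t² = 8.8×2.9 = 25.52.
t* = √25.52 = 5.052 min.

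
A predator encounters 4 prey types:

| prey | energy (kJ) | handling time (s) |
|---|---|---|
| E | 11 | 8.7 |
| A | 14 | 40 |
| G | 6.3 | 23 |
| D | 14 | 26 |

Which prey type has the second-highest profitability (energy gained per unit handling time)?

D

Profitability E/h (kJ/s): E = 11/8.7 = 1.26, A = 14/40 = 0.35, G = 6.3/23 = 0.274, D = 14/26 = 0.538.
Ranked: E > D > A > G.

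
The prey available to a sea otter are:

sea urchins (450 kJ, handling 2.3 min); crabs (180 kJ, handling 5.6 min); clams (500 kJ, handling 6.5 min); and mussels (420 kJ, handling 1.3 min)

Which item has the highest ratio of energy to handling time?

mussels

In descending order of E/h:
mussels: 420/1.3 = 323 kJ/min
sea urchins: 450/2.3 = 196 kJ/min
clams: 500/6.5 = 76.9 kJ/min
crabs: 180/5.6 = 32.1 kJ/min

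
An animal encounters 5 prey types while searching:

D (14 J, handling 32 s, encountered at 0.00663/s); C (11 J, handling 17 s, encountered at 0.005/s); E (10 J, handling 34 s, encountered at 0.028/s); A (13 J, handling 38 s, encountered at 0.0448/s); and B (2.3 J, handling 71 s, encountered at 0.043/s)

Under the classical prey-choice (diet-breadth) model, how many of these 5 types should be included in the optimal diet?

4

E/h in descending order: C 0.647, D 0.438, A 0.342, E 0.294, B 0.0324 J/s. The optimal diet is the largest prefix of this list for which every included type satisfies E_i/h_i > R on the types above it.
Rate on top 1: 0.05069. D: 0.438 > 0.05069 → include.
Rate on top 2: 0.114. A: 0.342 > 0.114 → include.
Rate on top 3: 0.2434. E: 0.294 > 0.2434 → include.
Rate on top 4: 0.2557. B: 0.0324 < 0.2557 → exclude; stop.
Optimal diet: C, D, A, E — 4 of 5 types.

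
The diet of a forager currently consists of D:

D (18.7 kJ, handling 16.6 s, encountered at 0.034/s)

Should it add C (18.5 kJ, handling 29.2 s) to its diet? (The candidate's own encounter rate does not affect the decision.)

On D alone, R = ΣλE/(1+Σλh) = 0.6358/1.564 = 0.4064 kJ/s.
Profitability of C: 18.5/29.2 = 0.6336 kJ/s.
Since 0.6336 > R, including C increases the long-run rate.

Yes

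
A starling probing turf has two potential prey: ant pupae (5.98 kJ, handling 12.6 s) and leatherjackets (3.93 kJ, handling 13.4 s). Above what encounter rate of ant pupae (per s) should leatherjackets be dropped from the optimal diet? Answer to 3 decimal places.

0.128 per s

Drop leatherjackets once their profitability E₂/h₂ falls below the rate achievable on ant pupae alone: E₂/h₂ = λE₁/(1 + λh₁).
Solve for λ: λE₁h₂ = E₂(1 + λh₁) → λ(E₁h₂ − E₂h₁) = E₂ → λ = E₂/(E₁h₂ − E₂h₁).
λ = 3.93/(5.98×13.4 − 3.93×12.6) = 3.93/30.61 = 0.1284 per s.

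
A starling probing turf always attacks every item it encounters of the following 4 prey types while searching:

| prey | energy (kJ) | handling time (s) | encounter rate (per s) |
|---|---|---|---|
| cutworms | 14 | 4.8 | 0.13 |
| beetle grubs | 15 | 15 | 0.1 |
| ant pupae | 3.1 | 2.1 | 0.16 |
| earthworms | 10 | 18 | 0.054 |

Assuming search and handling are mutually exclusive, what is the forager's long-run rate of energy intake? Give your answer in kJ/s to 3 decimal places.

0.983 kJ/s

R = Σλ_iE_i / (1 + Σλ_ih_i)
Numerator: 0.13×14 + 0.1×15 + 0.16×3.1 + 0.054×10 = 4.356
Denominator: 1 + 0.13×4.8 + 0.1×15 + 0.16×2.1 + 0.054×18 = 4.432
R = 4.356/4.432 = 0.9829 kJ/s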